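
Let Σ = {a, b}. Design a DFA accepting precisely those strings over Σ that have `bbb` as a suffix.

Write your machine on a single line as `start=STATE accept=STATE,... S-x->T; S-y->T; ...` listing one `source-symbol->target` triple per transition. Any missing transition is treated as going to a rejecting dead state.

Remember how much of `bbb` the current input suffix matches. State S0 means no match yet; S1 means the last symbol is `b`; S2 means the last 2 symbols are `bb`; S3 means the last 3 symbols are `bbb`. Only S3 accepts. On a mismatch, fall back to the longest proper suffix that is still a prefix of `bbb`.
4 states suffice.
        a   b  
>  S0   S0  S1 
   S1   S0  S2 
   S2   S0  S3 
 * S3   S0  S3 
(> = start, * = accepting)

start=S0; accept=S3; S0-a->S0; S0-b->S1; S1-a->S0; S1-b->S2; S2-a->S0; S2-b->S3; S3-a->S0; S3-b->S3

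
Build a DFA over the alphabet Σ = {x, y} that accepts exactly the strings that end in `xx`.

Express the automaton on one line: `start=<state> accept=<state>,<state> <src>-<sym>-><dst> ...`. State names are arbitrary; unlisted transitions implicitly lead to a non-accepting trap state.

start=S0 accept=S2 S0-x->S1 S0-y->S0 S1-x->S2 S1-y->S0 S2-x->S2 S2-y->S0

Remember how much of `xx` the current input suffix matches. State S0 means no match yet; S1 means the last symbol is `x`; S2 means the last 2 symbols are `xx`. Only S2 accepts. On a mismatch, fall back to the longest proper suffix that is still a prefix of `xx`.
A 3-state machine:
        x   y  
>  S0   S1  S0 
   S1   S2  S0 
 * S2   S2  S0 
(> = start, * = accepting)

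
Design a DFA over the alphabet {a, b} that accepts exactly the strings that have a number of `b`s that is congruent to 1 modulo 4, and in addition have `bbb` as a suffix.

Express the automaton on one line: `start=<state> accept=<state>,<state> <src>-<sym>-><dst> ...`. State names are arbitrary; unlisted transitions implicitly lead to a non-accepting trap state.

Build one automaton per condition and run them in lockstep. The first has 4 states tracking the count of `b`s modulo 4; the second has 4 states tracking how much of the suffix `bbb` has currently been matched. A product state is a pair (one from each), accepting exactly when both do.
          a    b  
>  s0     s0   s1 
   s1     s2   s3 
   s2     s2   s4 
   s3     s5   s6 
   s4     s5   s7 
   s5     s5   s8 
   s6     s9  s10 
   s7     s9  s10 
   s8     s9  s11 
   s9     s9  s12 
   s10    s0  s13 
   s11    s0  s13 
   s12    s0  s14 
 * s13    s2  s15 
   s14    s2  s15 
   s15    s5   s6 
(> = start, * = accepting)

start=s0 accept=s13 s0-a->s0 s0-b->s1 s1-a->s2 s1-b->s3 s2-a->s2 s2-b->s4 s3-a->s5 s3-b->s6 s4-a->s5 s4-b->s7 s5-a->s5 s5-b->s8 s6-a->s9 s6-b->s10 s7-a->s9 s7-b->s10 s8-a->s9 s8-b->s11 s9-a->s9 s9-b->s12 s10-a->s0 s10-b->s13 s11-a->s0 s11-b->s13 s12-a->s0 s12-b->s14 s13-a->s2 s13-b->s15 s14-a->s2 s14-b->s15 s15-a->s5 s15-b->s6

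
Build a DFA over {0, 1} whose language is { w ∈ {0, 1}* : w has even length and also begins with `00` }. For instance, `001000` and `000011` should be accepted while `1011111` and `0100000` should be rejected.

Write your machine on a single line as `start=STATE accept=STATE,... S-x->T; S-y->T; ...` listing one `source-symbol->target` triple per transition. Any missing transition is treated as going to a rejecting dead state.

start=q0; accept=q3; q0-0->q1; q0-1->q2; q1-0->q3; q1-1->q2; q2-0->q2; q2-1->q2; q3-0->q4; q3-1->q4; q4-0->q3; q4-1->q3

Run two small machines in parallel and take their product. One (2 states) tracks the input length modulo 2; the other (4 states) tracks whether the input so far still matches the prefix `00`. Each combined state is a pair, one component from each; accept when both components accept. Minimizing collapses redundant product states.
        0   1  
>  q0   q1  q2 
   q1   q3  q2 
   q2   q2  q2 
 * q3   q4  q4 
   q4   q3  q3 
(> = start, * = accepting)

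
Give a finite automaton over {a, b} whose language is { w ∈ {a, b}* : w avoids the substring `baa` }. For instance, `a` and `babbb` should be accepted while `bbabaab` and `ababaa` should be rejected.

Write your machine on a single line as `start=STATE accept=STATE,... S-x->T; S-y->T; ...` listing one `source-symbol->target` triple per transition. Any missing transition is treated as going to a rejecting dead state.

Track partial matches of the forbidden pattern `baa`. State S3 is a dead state reached once `baa` has occurred; every other state accepts. S0 means no part of `baa` is currently matched.
A 4-state machine:
        a   b  
>* S0   S0  S1 
 * S1   S2  S1 
 * S2   S3  S1 
   S3   S3  S3 
(> = start, * = accepting)

start=S0; accept=S0,S1,S2; S0-a->S0; S0-b->S1; S1-a->S2; S1-b->S1; S2-a->S3; S2-b->S1; S3-a->S3; S3-b->S3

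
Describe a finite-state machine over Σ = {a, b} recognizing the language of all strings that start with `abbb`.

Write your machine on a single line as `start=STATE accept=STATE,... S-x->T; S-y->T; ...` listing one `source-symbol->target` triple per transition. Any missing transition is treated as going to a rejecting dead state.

start=q0; accept=q4; q0-a->q1; q0-b->q5; q1-a->q5; q1-b->q2; q2-a->q5; q2-b->q3; q3-a->q5; q3-b->q4; q4-a->q4; q4-b->q4; q5-a->q5; q5-b->q5

Walk along `abbb` while the input agrees: from q0 take `a` to q1, and so on. Any deviation drops to the rejecting sink q5. Once q4 is reached the prefix is confirmed and every continuation is accepted.
6 states suffice.
        a   b  
>  q0   q1  q5 
   q1   q5  q2 
   q2   q5  q3 
   q3   q5  q4 
 * q4   q4  q4 
   q5   q5  q5 
(> = start, * = accepting)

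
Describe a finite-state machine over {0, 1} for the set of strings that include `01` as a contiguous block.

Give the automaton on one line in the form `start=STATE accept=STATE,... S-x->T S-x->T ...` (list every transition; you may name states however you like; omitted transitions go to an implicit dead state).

Track how much of `01` has been matched so far: state S0 is no progress, S2 is the absorbing accept state reached once `01` has occurred. Intermediate states record partial matches; on a mismatch, fall back to the longest reusable overlap.
With 3 states:
        0   1  
>  S0   S1  S0 
   S1   S1  S2 
 * S2   S2  S2 
(> = start, * = accepting)

start=S0 accept=S2 S0-0->S1 S0-1->S0 S1-0->S1 S1-1->S2 S2-0->S2 S2-1->S2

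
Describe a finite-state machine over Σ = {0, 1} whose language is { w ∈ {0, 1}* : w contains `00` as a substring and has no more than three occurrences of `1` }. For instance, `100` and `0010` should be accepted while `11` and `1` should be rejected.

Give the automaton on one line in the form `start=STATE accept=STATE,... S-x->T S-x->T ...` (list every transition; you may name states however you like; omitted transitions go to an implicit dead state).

Run two small machines in parallel and take their product. One (3 states) tracks whether and how much of `00` has been seen; the other (5 states) tracks the count of `1`s, saturating at 4. Each combined state is a pair, one component from each; accept when both components accept. Minimizing collapses redundant product states.
A 13-state machine:
          0    1  
>  s0     s1   s2 
   s1     s3   s2 
   s2     s4   s5 
 * s3     s3   s6 
   s4     s6   s5 
   s5     s7   s8 
 * s6     s6   s9 
   s7     s9   s8 
   s8    s10  s11 
 * s9     s9  s12 
   s10   s12  s11 
   s11   s11  s11 
 * s12   s12  s11 
(> = start, * = accepting)

start=s0 accept=s3,s6,s9,s12 s0-0->s1 s0-1->s2 s1-0->s3 s1-1->s2 s2-0->s4 s2-1->s5 s3-0->s3 s3-1->s6 s4-0->s6 s4-1->s5 s5-0->s7 s5-1->s8 s6-0->s6 s6-1->s9 s7-0->s9 s7-1->s8 s8-0->s10 s8-1->s11 s9-0->s9 s9-1->s12 s10-0->s12 s10-1->s11 s11-0->s11 s11-1->s11 s12-0->s12 s12-1->s11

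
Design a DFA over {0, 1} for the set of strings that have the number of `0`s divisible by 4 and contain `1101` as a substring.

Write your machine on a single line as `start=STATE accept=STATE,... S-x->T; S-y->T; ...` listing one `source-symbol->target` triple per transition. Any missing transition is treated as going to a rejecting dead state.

Run two small machines in parallel and take their product. One (4 states) tracks the count of `0`s modulo 4; the other (5 states) tracks whether and how much of `1101` has been seen. Each combined state is a pair, one component from each; accept when both components accept.
A 20-state machine:
          0    1  
>  q0     q1   q2 
   q1     q3   q4 
   q2     q1   q5 
   q3     q6   q7 
   q4     q3   q8 
   q5     q9   q5 
   q6     q0  q10 
   q7     q6  q11 
   q8    q12   q8 
   q9     q3  q13 
   q10    q0  q14 
   q11   q15  q11 
   q12    q6  q16 
   q13   q16  q13 
   q14   q17  q14 
   q15    q0  q18 
   q16   q18  q16 
   q17    q1  q19 
   q18   q19  q18 
 * q19   q13  q19 
(> = start, * = accepting)

start=q0; accept=q19; q0-0->q1; q0-1->q2; q1-0->q3; q1-1->q4; q2-0->q1; q2-1->q5; q3-0->q6; q3-1->q7; q4-0->q3; q4-1->q8; q5-0->q9; q5-1->q5; q6-0->q0; q6-1->q10; q7-0->q6; q7-1->q11; q8-0->q12; q8-1->q8; q9-0->q3; q9-1->q13; q10-0->q0; q10-1->q14; q11-0->q15; q11-1->q11; q12-0->q6; q12-1->q16; q13-0->q16; q13-1->q13; q14-0->q17; q14-1->q14; q15-0->q0; q15-1->q18; q16-0->q18; q16-1->q16; q17-0->q1; q17-1->q19; q18-0->q19; q18-1->q18; q19-0->q13; q19-1->q19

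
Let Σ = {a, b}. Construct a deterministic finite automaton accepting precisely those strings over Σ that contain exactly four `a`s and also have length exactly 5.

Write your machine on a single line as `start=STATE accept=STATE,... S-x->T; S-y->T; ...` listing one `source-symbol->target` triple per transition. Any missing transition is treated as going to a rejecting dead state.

Build one automaton per condition and run them in lockstep. One (6 states) tracks the count of `a`s, saturating at 5; the other (7 states) tracks the input length, saturating at 6. Each combined state is a pair, one component from each; accept when both components accept. Minimizing collapses redundant product states.
          a    b  
>  q0     q1   q2 
   q1     q3   q4 
   q2     q4   q5 
   q3     q6   q7 
   q4     q7   q5 
   q5     q5   q5 
   q6     q8   q9 
   q7     q9   q5 
   q8     q5  q10 
   q9    q10   q5 
 * q10    q5   q5 
(> = start, * = accepting)

start=q0; accept=q10; q0-a->q1; q0-b->q2; q1-a->q3; q1-b->q4; q2-a->q4; q2-b->q5; q3-a->q6; q3-b->q7; q4-a->q7; q4-b->q5; q5-a->q5; q5-b->q5; q6-a->q8; q6-b->q9; q7-a->q9; q7-b->q5; q8-a->q5; q8-b->q10; q9-a->q10; q9-b->q5; q10-a->q5; q10-b->q5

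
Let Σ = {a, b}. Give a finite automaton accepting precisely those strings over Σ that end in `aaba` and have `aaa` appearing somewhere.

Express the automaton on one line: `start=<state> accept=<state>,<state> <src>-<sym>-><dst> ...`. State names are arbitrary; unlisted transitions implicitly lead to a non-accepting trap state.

Run two small machines in parallel and take their product. The first has 5 states tracking how much of the suffix `aaba` has currently been matched; the second has 4 states tracking whether and how much of `aaa` has been seen. A product state is a pair (one from each), accepting exactly when both do. Minimizing collapses redundant product states.
An 8-state machine:
        a   b  
>  q0   q1  q0 
   q1   q2  q0 
   q2   q3  q0 
   q3   q3  q4 
   q4   q5  q6 
 * q5   q3  q6 
   q6   q7  q6 
   q7   q3  q6 
(> = start, * = accepting)

start=q0 accept=q5 q0-a->q1 q0-b->q0 q1-a->q2 q1-b->q0 q2-a->q3 q2-b->q0 q3-a->q3 q3-b->q4 q4-a->q5 q4-b->q6 q5-a->q3 q5-b->q6 q6-a->q7 q6-b->q6 q7-a->q3 q7-b->q6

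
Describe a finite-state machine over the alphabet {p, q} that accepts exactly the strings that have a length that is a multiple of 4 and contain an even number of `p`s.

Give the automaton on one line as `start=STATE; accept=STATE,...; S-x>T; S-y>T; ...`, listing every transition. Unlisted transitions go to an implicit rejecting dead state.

start=S0; accept=S0; S0-p>S1; S0-q>S2; S1-p>S3; S1-q>S4; S2-p>S4; S2-q>S3; S3-p>S5; S3-q>S6; S4-p>S6; S4-q>S5; S5-p>S0; S5-q>S7; S6-p>S7; S6-q>S0; S7-p>S2; S7-q>S1

Handle the two conditions separately and then intersect. One (4 states) tracks the input length modulo 4; the other (2 states) tracks the count of `p`s modulo 2. Each combined state is a pair, one component from each; accept when both components accept.
8 states suffice.
        p   q  
>* S0   S1  S2 
   S1   S3  S4 
   S2   S4  S3 
   S3   S5  S6 
   S4   S6  S5 
   S5   S0  S7 
   S6   S7  S0 
   S7   S2  S1 
(> = start, * = accepting)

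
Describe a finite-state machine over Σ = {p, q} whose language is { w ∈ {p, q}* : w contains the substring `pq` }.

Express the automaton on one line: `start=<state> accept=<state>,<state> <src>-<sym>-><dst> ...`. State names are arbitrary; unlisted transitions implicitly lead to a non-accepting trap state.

start=S0 accept=S2 S0-p->S1 S0-q->S0 S1-p->S1 S1-q->S2 S2-p->S2 S2-q->S2

States S0..S1 record the length of the longest prefix of `pq` that matches the current input suffix. Reaching S2 means `pq` has been seen, and we stay there forever. Accept from S2.
A 3-state machine:
        p   q  
>  S0   S1  S0 
   S1   S1  S2 
 * S2   S2  S2 
(> = start, * = accepting)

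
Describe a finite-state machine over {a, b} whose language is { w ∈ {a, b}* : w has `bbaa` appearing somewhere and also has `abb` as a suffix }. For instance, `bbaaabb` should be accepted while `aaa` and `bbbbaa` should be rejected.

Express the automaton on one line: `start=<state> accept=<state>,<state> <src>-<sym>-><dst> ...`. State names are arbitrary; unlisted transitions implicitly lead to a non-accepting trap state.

start=q0 accept=q9 q0-a->q1 q0-b->q2 q1-a->q1 q1-b->q3 q2-a->q1 q2-b->q4 q3-a->q1 q3-b->q5 q4-a->q6 q4-b->q4 q5-a->q6 q5-b->q4 q6-a->q7 q6-b->q3 q7-a->q7 q7-b->q8 q8-a->q7 q8-b->q9 q9-a->q7 q9-b->q10 q10-a->q7 q10-b->q10

Handle the two conditions separately and then intersect. One (5 states) tracks whether and how much of `bbaa` has been seen; the other (4 states) tracks how much of the suffix `abb` has currently been matched. Each combined state is a pair, one component from each; accept when both components accept.
          a    b  
>  q0     q1   q2 
   q1     q1   q3 
   q2     q1   q4 
   q3     q1   q5 
   q4     q6   q4 
   q5     q6   q4 
   q6     q7   q3 
   q7     q7   q8 
   q8     q7   q9 
 * q9     q7  q10 
   q10    q7  q10 
(> = start, * = accepting)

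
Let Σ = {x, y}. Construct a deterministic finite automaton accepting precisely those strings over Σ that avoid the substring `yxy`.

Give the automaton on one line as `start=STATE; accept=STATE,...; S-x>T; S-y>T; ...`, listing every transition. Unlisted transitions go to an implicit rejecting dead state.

start=A; accept=A,B,C; A-x>A; A-y>B; B-x>C; B-y>B; C-x>A; C-y>D; D-x>D; D-y>D

This is the complement of 'contains `yxy`'. Use the same substring-matching states — A through D holding how much of `yxy` has just been matched — but flip the accepting set: everything except the trap D accepts.
4 states suffice.
       x  y 
>* A   A  B 
 * B   C  B 
 * C   A  D 
   D   D  D 
(> = start, * = accepting)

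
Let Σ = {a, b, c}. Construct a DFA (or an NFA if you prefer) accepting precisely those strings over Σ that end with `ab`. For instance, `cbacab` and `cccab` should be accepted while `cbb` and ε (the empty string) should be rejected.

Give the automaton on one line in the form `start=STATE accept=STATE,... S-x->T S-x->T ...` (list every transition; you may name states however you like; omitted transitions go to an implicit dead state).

start=q0 accept=q2 q0-a->q1 q0-b->q0 q0-c->q0 q1-a->q1 q1-b->q2 q1-c->q0 q2-a->q1 q2-b->q0 q2-c->q0

Remember how much of `ab` the current input suffix matches. State q0 means no match yet; q1 means the last symbol is `a`; q2 means the last 2 symbols are `ab`. Only q2 accepts. On a mismatch, fall back to the longest proper suffix that is still a prefix of `ab`.
3 states suffice.
        a   b   c  
>  q0   q1  q0  q0 
   q1   q1  q2  q0 
 * q2   q1  q0  q0 
(> = start, * = accepting)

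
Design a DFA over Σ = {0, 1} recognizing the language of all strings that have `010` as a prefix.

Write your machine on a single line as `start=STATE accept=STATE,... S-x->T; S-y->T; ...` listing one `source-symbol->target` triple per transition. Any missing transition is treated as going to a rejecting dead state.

Check the first 3 symbols one by one: q0 through q2 record how many have matched `010` so far; any wrong symbol goes to the dead state q4. After all 3 match we enter the accepting sink q3.
5 states suffice.
        0   1  
>  q0   q1  q4 
   q1   q4  q2 
   q2   q3  q4 
 * q3   q3  q3 
   q4   q4  q4 
(> = start, * = accepting)

start=q0; accept=q3; q0-0->q1; q0-1->q4; q1-0->q4; q1-1->q2; q2-0->q3; q2-1->q4; q3-0->q3; q3-1->q3; q4-0->q4; q4-1->q4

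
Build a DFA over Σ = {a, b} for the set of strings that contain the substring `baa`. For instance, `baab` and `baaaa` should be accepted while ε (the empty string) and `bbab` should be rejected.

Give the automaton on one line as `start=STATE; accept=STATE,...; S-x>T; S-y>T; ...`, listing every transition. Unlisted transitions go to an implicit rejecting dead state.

start=q0; accept=q3; q0-a>q0; q0-b>q1; q1-a>q2; q1-b>q1; q2-a>q3; q2-b>q1; q3-a>q3; q3-b>q3

States q0..q2 record the length of the longest prefix of `baa` that matches the current input suffix. Reaching q3 means `baa` has been seen, and we stay there forever. Accept from q3.
With 4 states:
        a   b  
>  q0   q0  q1 
   q1   q2  q1 
   q2   q3  q1 
 * q3   q3  q3 
(> = start, * = accepting)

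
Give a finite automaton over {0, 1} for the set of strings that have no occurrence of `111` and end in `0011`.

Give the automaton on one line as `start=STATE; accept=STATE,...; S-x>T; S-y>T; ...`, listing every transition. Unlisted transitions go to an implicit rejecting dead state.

start=q0; accept=q7; q0-0>q1; q0-1>q2; q1-0>q3; q1-1>q2; q2-0>q1; q2-1>q4; q3-0>q3; q3-1>q5; q4-0>q1; q4-1>q6; q5-0>q1; q5-1>q7; q6-0>q6; q6-1>q6; q7-0>q1; q7-1>q6

Build one automaton per condition and run them in lockstep. One (4 states) tracks partial matches of the forbidden pattern `111`; the other (5 states) tracks how much of the suffix `0011` has currently been matched. Each combined state is a pair, one component from each; accept when both components accept. Equivalent product states are then merged.
8 states suffice.
        0   1  
>  q0   q1  q2 
   q1   q3  q2 
   q2   q1  q4 
   q3   q3  q5 
   q4   q1  q6 
   q5   q1  q7 
   q6   q6  q6 
 * q7   q1  q6 
(> = start, * = accepting)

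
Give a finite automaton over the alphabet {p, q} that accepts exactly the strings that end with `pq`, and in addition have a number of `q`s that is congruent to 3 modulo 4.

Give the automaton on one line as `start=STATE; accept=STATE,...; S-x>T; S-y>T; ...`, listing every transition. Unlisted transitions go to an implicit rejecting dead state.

start=A; accept=J; A-p>B; A-q>C; B-p>B; B-q>D; C-p>E; C-q>F; D-p>E; D-q>F; E-p>E; E-q>G; F-p>H; F-q>I; G-p>H; G-q>I; H-p>H; H-q>J; I-p>K; I-q>A; J-p>K; J-q>A; K-p>K; K-q>L; L-p>B; L-q>C

Build one automaton per condition and run them in lockstep. The first has 3 states tracking how much of the suffix `pq` has currently been matched; the second has 4 states tracking the count of `q`s modulo 4. A product state is a pair (one from each), accepting exactly when both do.
12 states suffice.
       p  q 
>  A   B  C 
   B   B  D 
   C   E  F 
   D   E  F 
   E   E  G 
   F   H  I 
   G   H  I 
   H   H  J 
   I   K  A 
 * J   K  A 
   K   K  L 
   L   B  C 
(> = start, * = accepting)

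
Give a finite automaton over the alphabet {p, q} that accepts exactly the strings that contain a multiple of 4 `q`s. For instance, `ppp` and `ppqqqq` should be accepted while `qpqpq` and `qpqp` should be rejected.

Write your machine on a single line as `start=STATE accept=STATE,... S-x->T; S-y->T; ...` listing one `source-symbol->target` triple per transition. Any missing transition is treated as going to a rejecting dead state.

start=s0; accept=s0; s0-p->s0; s0-q->s1; s1-p->s1; s1-q->s2; s2-p->s2; s2-q->s3; s3-p->s3; s3-q->s0

The only thing that matters is how many `q`s have appeared, reduced mod 4. Use one state per residue: s0 for 0, …, s3 for 3. Reading `q` moves to the next residue; anything else stays put. s0 is accepting.
A 4-state machine:
        p   q  
>* s0   s0  s1 
   s1   s1  s2 
   s2   s2  s3 
   s3   s3  s0 
(> = start, * = accepting)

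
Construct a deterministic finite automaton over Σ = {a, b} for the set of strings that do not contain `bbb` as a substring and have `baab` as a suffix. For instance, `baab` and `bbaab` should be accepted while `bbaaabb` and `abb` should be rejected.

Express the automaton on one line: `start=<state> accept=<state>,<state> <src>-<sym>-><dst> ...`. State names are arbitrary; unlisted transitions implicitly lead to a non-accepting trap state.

start=q0 accept=q6 q0-a->q0 q0-b->q1 q1-a->q2 q1-b->q3 q2-a->q4 q2-b->q1 q3-a->q2 q3-b->q5 q4-a->q0 q4-b->q6 q5-a->q5 q5-b->q5 q6-a->q2 q6-b->q3

Handle the two conditions separately and then intersect. The first has 4 states tracking partial matches of the forbidden pattern `bbb`; the second has 5 states tracking how much of the suffix `baab` has currently been matched. A product state is a pair (one from each), accepting exactly when both do. Minimizing collapses redundant product states.
A 7-state machine:
        a   b  
>  q0   q0  q1 
   q1   q2  q3 
   q2   q4  q1 
   q3   q2  q5 
   q4   q0  q6 
   q5   q5  q5 
 * q6   q2  q3 
(> = start, * = accepting)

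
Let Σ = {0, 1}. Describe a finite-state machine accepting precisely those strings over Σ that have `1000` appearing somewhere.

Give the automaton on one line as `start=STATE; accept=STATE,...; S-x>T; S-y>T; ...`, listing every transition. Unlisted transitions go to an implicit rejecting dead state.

States A..D record the length of the longest prefix of `1000` that matches the current input suffix. Reaching E means `1000` has been seen, and we stay there forever. Accept from E.
5 states suffice.
       0  1 
>  A   A  B 
   B   C  B 
   C   D  B 
   D   E  B 
 * E   E  E 
(> = start, * = accepting)

start=A; accept=E; A-0>A; A-1>B; B-0>C; B-1>B; C-0>D; C-1>B; D-0>E; D-1>B; E-0>E; E-1>E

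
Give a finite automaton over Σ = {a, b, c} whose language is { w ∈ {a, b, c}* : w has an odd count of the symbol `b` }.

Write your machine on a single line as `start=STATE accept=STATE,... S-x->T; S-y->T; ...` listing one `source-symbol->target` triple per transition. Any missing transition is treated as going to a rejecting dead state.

The only thing that matters is how many `b`s have appeared, reduced mod 2. Use one state per residue: S0 for 0, …, S1 for 1. Reading `b` moves to the next residue; anything else stays put. S1 is accepting.
A 2-state machine:
        a   b   c  
>  S0   S0  S1  S0 
 * S1   S1  S0  S1 
(> = start, * = accepting)

start=S0; accept=S1; S0-a->S0; S0-b->S1; S0-c->S0; S1-a->S1; S1-b->S0; S1-c->S1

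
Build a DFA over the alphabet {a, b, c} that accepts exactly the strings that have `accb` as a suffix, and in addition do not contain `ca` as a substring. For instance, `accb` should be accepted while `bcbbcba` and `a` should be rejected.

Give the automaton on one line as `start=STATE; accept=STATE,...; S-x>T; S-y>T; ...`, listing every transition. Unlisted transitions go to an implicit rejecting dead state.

Build one automaton per condition and run them in lockstep. One (5 states) tracks how much of the suffix `accb` has currently been matched; the other (3 states) tracks partial matches of the forbidden pattern `ca`. Each combined state is a pair, one component from each; accept when both components accept.
An 11-state machine:
          a    b    c  
>  s0     s1   s0   s2 
   s1     s1   s0   s3 
   s2     s4   s0   s2 
   s3     s4   s0   s5 
   s4     s4   s6   s7 
   s5     s4   s8   s2 
   s6     s4   s6   s6 
   s7     s4   s6   s9 
 * s8     s1   s0   s2 
   s9     s4  s10   s6 
   s10    s4   s6   s6 
(> = start, * = accepting)

start=s0; accept=s8; s0-a>s1; s0-b>s0; s0-c>s2; s1-a>s1; s1-b>s0; s1-c>s3; s2-a>s4; s2-b>s0; s2-c>s2; s3-a>s4; s3-b>s0; s3-c>s5; s4-a>s4; s4-b>s6; s4-c>s7; s5-a>s4; s5-b>s8; s5-c>s2; s6-a>s4; s6-b>s6; s6-c>s6; s7-a>s4; s7-b>s6; s7-c>s9; s8-a>s1; s8-b>s0; s8-c>s2; s9-a>s4; s9-b>s10; s9-c>s6; s10-a>s4; s10-b>s6; s10-c>s6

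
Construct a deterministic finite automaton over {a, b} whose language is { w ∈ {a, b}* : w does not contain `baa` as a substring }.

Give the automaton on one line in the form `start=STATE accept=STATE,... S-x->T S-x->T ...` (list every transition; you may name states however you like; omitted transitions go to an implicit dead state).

Track partial matches of the forbidden pattern `baa`. State S3 is a dead state reached once `baa` has occurred; every other state accepts. S0 means no part of `baa` is currently matched.
With 4 states:
        a   b  
>* S0   S0  S1 
 * S1   S2  S1 
 * S2   S3  S1 
   S3   S3  S3 
(> = start, * = accepting)

start=S0 accept=S0,S1,S2 S0-a->S0 S0-b->S1 S1-a->S2 S1-b->S1 S2-a->S3 S2-b->S1 S3-a->S3 S3-b->S3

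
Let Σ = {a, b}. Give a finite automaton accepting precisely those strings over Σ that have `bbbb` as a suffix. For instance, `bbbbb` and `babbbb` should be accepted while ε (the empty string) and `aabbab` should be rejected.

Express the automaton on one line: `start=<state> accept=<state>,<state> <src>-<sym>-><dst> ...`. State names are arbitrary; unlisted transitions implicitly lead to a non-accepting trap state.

start=q0 accept=q4 q0-a->q0 q0-b->q1 q1-a->q0 q1-b->q2 q2-a->q0 q2-b->q3 q3-a->q0 q3-b->q4 q4-a->q0 q4-b->q4

Let each state record the length of the longest suffix of the input read so far that is also a prefix of `bbbb`. q1 means the last symbol is `b`; q2 means the last 2 symbols are `bb`; q3 means the last 3 symbols are `bbb`; q4 means the last 4 symbols are `bbbb`. Accept only at q4, where the string currently ends in `bbbb`.
        a   b  
>  q0   q0  q1 
   q1   q0  q2 
   q2   q0  q3 
   q3   q0  q4 
 * q4   q0  q4 
(> = start, * = accepting)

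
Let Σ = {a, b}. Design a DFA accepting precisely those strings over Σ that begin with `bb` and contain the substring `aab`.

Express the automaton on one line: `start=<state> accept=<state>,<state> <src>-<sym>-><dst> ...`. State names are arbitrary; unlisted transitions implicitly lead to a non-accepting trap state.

Build one automaton per condition and run them in lockstep. One (4 states) tracks whether the input so far still matches the prefix `bb`; the other (4 states) tracks whether and how much of `aab` has been seen. Each combined state is a pair, one component from each; accept when both components accept.
        a   b  
>  s0   s1  s2 
   s1   s3  s4 
   s2   s1  s5 
   s3   s3  s6 
   s4   s1  s4 
   s5   s7  s5 
   s6   s6  s6 
   s7   s8  s5 
   s8   s8  s9 
 * s9   s9  s9 
(> = start, * = accepting)

start=s0 accept=s9 s0-a->s1 s0-b->s2 s1-a->s3 s1-b->s4 s2-a->s1 s2-b->s5 s3-a->s3 s3-b->s6 s4-a->s1 s4-b->s4 s5-a->s7 s5-b->s5 s6-a->s6 s6-b->s6 s7-a->s8 s7-b->s5 s8-a->s8 s8-b->s9 s9-a->s9 s9-b->s9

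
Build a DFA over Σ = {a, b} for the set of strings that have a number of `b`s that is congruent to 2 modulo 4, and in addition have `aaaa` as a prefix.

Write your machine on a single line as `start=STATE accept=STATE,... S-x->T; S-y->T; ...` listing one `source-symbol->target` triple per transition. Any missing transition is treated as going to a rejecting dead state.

Handle the two conditions separately and then intersect. One (4 states) tracks the count of `b`s modulo 4; the other (6 states) tracks whether the input so far still matches the prefix `aaaa`. Each combined state is a pair, one component from each; accept when both components accept. Equivalent product states are then merged.
9 states suffice.
        a   b  
>  q0   q1  q2 
   q1   q3  q2 
   q2   q2  q2 
   q3   q4  q2 
   q4   q5  q2 
   q5   q5  q6 
   q6   q6  q7 
 * q7   q7  q8 
   q8   q8  q5 
(> = start, * = accepting)

start=q0; accept=q7; q0-a->q1; q0-b->q2; q1-a->q3; q1-b->q2; q2-a->q2; q2-b->q2; q3-a->q4; q3-b->q2; q4-a->q5; q4-b->q2; q5-a->q5; q5-b->q6; q6-a->q6; q6-b->q7; q7-a->q7; q7-b->q8; q8-a->q8; q8-b->q5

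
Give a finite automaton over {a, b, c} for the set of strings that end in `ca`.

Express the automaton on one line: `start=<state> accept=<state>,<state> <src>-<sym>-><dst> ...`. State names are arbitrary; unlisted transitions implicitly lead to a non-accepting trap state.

start=q0 accept=q2 q0-a->q0 q0-b->q0 q0-c->q1 q1-a->q2 q1-b->q0 q1-c->q1 q2-a->q0 q2-b->q0 q2-c->q1

Remember how much of `ca` the current input suffix matches. State q0 means no match yet; q1 means the last symbol is `c`; q2 means the last 2 symbols are `ca`. Only q2 accepts. On a mismatch, fall back to the longest proper suffix that is still a prefix of `ca`.
With 3 states:
        a   b   c  
>  q0   q0  q0  q1 
   q1   q2  q0  q1 
 * q2   q0  q0  q1 
(> = start, * = accepting)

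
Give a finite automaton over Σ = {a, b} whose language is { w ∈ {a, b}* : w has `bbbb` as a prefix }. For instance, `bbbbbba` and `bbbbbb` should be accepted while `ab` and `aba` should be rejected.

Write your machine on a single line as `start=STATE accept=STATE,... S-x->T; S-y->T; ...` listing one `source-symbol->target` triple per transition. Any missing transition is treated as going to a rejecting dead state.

Check the first 4 symbols one by one: q0 through q3 record how many have matched `bbbb` so far; any wrong symbol goes to the dead state q5. After all 4 match we enter the accepting sink q4.
A 6-state machine:
        a   b  
>  q0   q5  q1 
   q1   q5  q2 
   q2   q5  q3 
   q3   q5  q4 
 * q4   q4  q4 
   q5   q5  q5 
(> = start, * = accepting)

start=q0; accept=q4; q0-a->q5; q0-b->q1; q1-a->q5; q1-b->q2; q2-a->q5; q2-b->q3; q3-a->q5; q3-b->q4; q4-a->q4; q4-b->q4; q5-a->q5; q5-b->q5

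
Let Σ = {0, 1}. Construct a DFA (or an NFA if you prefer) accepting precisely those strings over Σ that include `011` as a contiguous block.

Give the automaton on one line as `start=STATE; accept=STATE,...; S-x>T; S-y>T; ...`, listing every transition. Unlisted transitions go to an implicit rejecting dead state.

States q0..q2 record the length of the longest prefix of `011` that matches the current input suffix. Reaching q3 means `011` has been seen, and we stay there forever. Accept from q3.
With 4 states:
        0   1  
>  q0   q1  q0 
   q1   q1  q2 
   q2   q1  q3 
 * q3   q3  q3 
(> = start, * = accepting)

start=q0; accept=q3; q0-0>q1; q0-1>q0; q1-0>q1; q1-1>q2; q2-0>q1; q2-1>q3; q3-0>q3; q3-1>q3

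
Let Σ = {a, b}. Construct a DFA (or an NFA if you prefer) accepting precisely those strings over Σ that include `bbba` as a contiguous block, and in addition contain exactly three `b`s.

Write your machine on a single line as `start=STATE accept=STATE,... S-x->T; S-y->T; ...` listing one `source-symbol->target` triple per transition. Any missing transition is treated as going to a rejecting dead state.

Build one automaton per condition and run them in lockstep. The first has 5 states tracking whether and how much of `bbba` has been seen; the second has 5 states tracking the count of `b`s, saturating at 4. A product state is a pair (one from each), accepting exactly when both do.
16 states suffice.
          a    b  
>  S0     S0   S1 
   S1     S2   S3 
   S2     S2   S4 
   S3     S5   S6 
   S4     S5   S7 
   S5     S5   S8 
   S6     S9  S10 
   S7    S11  S10 
   S8    S11  S12 
 * S9     S9  S13 
   S10   S13  S10 
   S11   S11  S14 
   S12   S15  S10 
   S13   S13  S13 
   S14   S15  S12 
   S15   S15  S14 
(> = start, * = accepting)

start=S0; accept=S9; S0-a->S0; S0-b->S1; S1-a->S2; S1-b->S3; S2-a->S2; S2-b->S4; S3-a->S5; S3-b->S6; S4-a->S5; S4-b->S7; S5-a->S5; S5-b->S8; S6-a->S9; S6-b->S10; S7-a->S11; S7-b->S10; S8-a->S11; S8-b->S12; S9-a->S9; S9-b->S13; S10-a->S13; S10-b->S10; S11-a->S11; S11-b->S14; S12-a->S15; S12-b->S10; S13-a->S13; S13-b->S13; S14-a->S15; S14-b->S12; S15-a->S15; S15-b->S14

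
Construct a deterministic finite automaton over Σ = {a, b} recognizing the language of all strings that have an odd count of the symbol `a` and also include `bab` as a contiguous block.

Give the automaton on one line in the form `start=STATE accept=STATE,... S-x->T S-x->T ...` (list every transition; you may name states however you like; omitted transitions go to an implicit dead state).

start=S0 accept=S6 S0-a->S1 S0-b->S2 S1-a->S0 S1-b->S3 S2-a->S4 S2-b->S2 S3-a->S5 S3-b->S3 S4-a->S0 S4-b->S6 S5-a->S1 S5-b->S7 S6-a->S7 S6-b->S6 S7-a->S6 S7-b->S7

Run two small machines in parallel and take their product. One (2 states) tracks the count of `a`s modulo 2; the other (4 states) tracks whether and how much of `bab` has been seen. Each combined state is a pair, one component from each; accept when both components accept.
With 8 states:
        a   b  
>  S0   S1  S2 
   S1   S0  S3 
   S2   S4  S2 
   S3   S5  S3 
   S4   S0  S6 
   S5   S1  S7 
 * S6   S7  S6 
   S7   S6  S7 
(> = start, * = accepting)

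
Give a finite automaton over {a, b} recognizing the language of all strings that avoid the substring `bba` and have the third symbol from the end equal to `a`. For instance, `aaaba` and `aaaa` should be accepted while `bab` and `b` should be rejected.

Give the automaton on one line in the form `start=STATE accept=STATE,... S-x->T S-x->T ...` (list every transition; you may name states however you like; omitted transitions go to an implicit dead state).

Run two small machines in parallel and take their product. The first has 4 states tracking partial matches of the forbidden pattern `bba`; the second has 15 states tracking the last 3 symbols read. A product state is a pair (one from each), accepting exactly when both do. Minimizing collapses redundant product states.
10 states suffice.
        a   b  
>  q0   q1  q2 
   q1   q3  q4 
   q2   q1  q5 
   q3   q6  q7 
   q4   q8  q9 
   q5   q5  q5 
 * q6   q6  q7 
 * q7   q8  q9 
 * q8   q3  q4 
 * q9   q5  q5 
(> = start, * = accepting)

start=q0 accept=q6,q7,q8,q9 q0-a->q1 q0-b->q2 q1-a->q3 q1-b->q4 q2-a->q1 q2-b->q5 q3-a->q6 q3-b->q7 q4-a->q8 q4-b->q9 q5-a->q5 q5-b->q5 q6-a->q6 q6-b->q7 q7-a->q8 q7-b->q9 q8-a->q3 q8-b->q4 q9-a->q5 q9-b->q5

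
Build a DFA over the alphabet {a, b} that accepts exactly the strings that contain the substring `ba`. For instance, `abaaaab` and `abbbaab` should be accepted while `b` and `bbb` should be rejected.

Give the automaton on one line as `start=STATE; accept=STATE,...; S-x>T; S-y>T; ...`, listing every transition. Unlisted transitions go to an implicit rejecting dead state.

States S0..S1 record the length of the longest prefix of `ba` that matches the current input suffix. Reaching S2 means `ba` has been seen, and we stay there forever. Accept from S2.
3 states suffice.
        a   b  
>  S0   S0  S1 
   S1   S2  S1 
 * S2   S2  S2 
(> = start, * = accepting)

start=S0; accept=S2; S0-a>S0; S0-b>S1; S1-a>S2; S1-b>S1; S2-a>S2; S2-b>S2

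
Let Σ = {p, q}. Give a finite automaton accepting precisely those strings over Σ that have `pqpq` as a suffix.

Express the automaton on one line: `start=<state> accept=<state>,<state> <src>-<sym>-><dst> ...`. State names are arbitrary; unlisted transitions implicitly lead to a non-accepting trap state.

Remember how much of `pqpq` the current input suffix matches. State s0 means no match yet; s1 means the last symbol is `p`; s2 means the last 2 symbols are `pq`; s3 means the last 3 symbols are `pqp`; s4 means the last 4 symbols are `pqpq`. Only s4 accepts. On a mismatch, fall back to the longest proper suffix that is still a prefix of `pqpq`.
5 states suffice.
        p   q  
>  s0   s1  s0 
   s1   s1  s2 
   s2   s3  s0 
   s3   s1  s4 
 * s4   s3  s0 
(> = start, * = accepting)

start=s0 accept=s4 s0-p->s1 s0-q->s0 s1-p->s1 s1-q->s2 s2-p->s3 s2-q->s0 s3-p->s1 s3-q->s4 s4-p->s3 s4-q->s0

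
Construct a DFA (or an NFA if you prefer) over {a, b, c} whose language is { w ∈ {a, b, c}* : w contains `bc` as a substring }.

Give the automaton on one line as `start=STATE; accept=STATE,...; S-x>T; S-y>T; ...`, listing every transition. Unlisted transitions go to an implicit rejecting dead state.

start=q0; accept=q2; q0-a>q0; q0-b>q1; q0-c>q0; q1-a>q0; q1-b>q1; q1-c>q2; q2-a>q2; q2-b>q2; q2-c>q2

States q0..q1 record the length of the longest prefix of `bc` that matches the current input suffix. Reaching q2 means `bc` has been seen, and we stay there forever. Accept from q2.
With 3 states:
        a   b   c  
>  q0   q0  q1  q0 
   q1   q0  q1  q2 
 * q2   q2  q2  q2 
(> = start, * = accepting)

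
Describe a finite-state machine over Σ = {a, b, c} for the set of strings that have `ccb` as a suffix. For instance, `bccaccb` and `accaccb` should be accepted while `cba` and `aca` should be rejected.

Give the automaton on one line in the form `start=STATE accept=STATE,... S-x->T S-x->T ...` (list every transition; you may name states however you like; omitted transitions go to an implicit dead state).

start=S0 accept=S3 S0-a->S0 S0-b->S0 S0-c->S1 S1-a->S0 S1-b->S0 S1-c->S2 S2-a->S0 S2-b->S3 S2-c->S2 S3-a->S0 S3-b->S0 S3-c->S1

Let each state record the length of the longest suffix of the input read so far that is also a prefix of `ccb`. S1 means the last symbol is `c`; S2 means the last 2 symbols are `cc`; S3 means the last 3 symbols are `ccb`. Accept only at S3, where the string currently ends in `ccb`.
4 states suffice.
        a   b   c  
>  S0   S0  S0  S1 
   S1   S0  S0  S2 
   S2   S0  S3  S2 
 * S3   S0  S0  S1 
(> = start, * = accepting)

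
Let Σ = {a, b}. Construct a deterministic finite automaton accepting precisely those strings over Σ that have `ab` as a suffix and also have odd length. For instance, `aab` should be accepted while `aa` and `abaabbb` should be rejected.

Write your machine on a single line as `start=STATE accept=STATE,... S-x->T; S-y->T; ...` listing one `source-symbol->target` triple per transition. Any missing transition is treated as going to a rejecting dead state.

Run two small machines in parallel and take their product. One (3 states) tracks how much of the suffix `ab` has currently been matched; the other (2 states) tracks the input length modulo 2. Each combined state is a pair, one component from each; accept when both components accept. After merging equivalent states the machine shrinks.
        a   b  
>  q0   q1  q1 
   q1   q2  q0 
   q2   q1  q3 
 * q3   q2  q0 
(> = start, * = accepting)

start=q0; accept=q3; q0-a->q1; q0-b->q1; q1-a->q2; q1-b->q0; q2-a->q1; q2-b->q3; q3-a->q2; q3-b->q0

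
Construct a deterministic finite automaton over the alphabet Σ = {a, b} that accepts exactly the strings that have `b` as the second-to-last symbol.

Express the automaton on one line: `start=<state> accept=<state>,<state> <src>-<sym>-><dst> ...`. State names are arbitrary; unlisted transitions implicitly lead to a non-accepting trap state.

A DFA must remember the last 2 symbols (since which symbol is second-to-last isn't known until the input ends). Use one state per possible window of the last ≤2 symbols; accept from those whose window starts with `b`.
A 7-state machine:
        a   b  
>  S0   S1  S2 
   S1   S3  S4 
   S2   S5  S6 
   S3   S3  S4 
   S4   S5  S6 
 * S5   S3  S4 
 * S6   S5  S6 
(> = start, * = accepting)

start=S0 accept=S5,S6 S0-a->S1 S0-b->S2 S1-a->S3 S1-b->S4 S2-a->S5 S2-b->S6 S3-a->S3 S3-b->S4 S4-a->S5 S4-b->S6 S5-a->S3 S5-b->S4 S6-a->S5 S6-b->S6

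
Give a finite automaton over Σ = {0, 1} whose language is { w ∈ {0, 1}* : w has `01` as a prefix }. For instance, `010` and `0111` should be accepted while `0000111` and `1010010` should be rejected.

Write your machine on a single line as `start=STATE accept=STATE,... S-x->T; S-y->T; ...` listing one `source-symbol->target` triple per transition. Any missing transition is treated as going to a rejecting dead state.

start=q0; accept=q2; q0-0->q1; q0-1->q3; q1-0->q3; q1-1->q2; q2-0->q2; q2-1->q2; q3-0->q3; q3-1->q3

Walk along `01` while the input agrees: from q0 take `0` to q1, and so on. Any deviation drops to the rejecting sink q3. Once q2 is reached the prefix is confirmed and every continuation is accepted.
4 states suffice.
        0   1  
>  q0   q1  q3 
   q1   q3  q2 
 * q2   q2  q2 
   q3   q3  q3 
(> = start, * = accepting)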